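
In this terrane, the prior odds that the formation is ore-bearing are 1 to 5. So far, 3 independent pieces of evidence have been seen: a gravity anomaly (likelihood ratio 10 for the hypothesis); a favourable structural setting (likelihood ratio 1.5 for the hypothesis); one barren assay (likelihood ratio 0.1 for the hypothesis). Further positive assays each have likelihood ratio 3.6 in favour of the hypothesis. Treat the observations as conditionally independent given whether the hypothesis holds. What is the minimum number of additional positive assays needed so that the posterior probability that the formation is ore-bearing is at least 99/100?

5

Prior odds = 0.2.
Combined Bayes factor of the evidence already in hand = 10 × 1.5 × 0.1 = 1.5.
Odds after that evidence = 0.2 × 1.5 = 0.3.
Target odds = 0.99/0.01 = 99.
Need 3.6ⁿ ≥ 99 ÷ 0.3 = 330.
3.6⁴ = 167.9616 falls short of 330 but 3.6⁵ = 604.66176 reaches it, so n = 5.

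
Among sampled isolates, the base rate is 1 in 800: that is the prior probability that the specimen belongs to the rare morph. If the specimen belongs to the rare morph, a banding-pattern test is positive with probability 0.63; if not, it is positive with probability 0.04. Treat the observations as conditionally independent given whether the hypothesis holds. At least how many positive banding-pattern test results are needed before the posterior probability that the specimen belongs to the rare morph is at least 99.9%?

Prior odds = 0.00125/0.99875 = 1/799.
Likelihood ratio of a positive = 0.63/0.04 = 15.75.
Target posterior odds = 0.999/0.001 = 999.
Need (1/799) × 15.75ⁿ ≥ 999, i.e. 15.75ⁿ ≥ 798201.
15.75⁴ = 15752961/256 falls short of 798201 but 15.75⁵ = 992436543/1024 reaches it, so n = 5.

5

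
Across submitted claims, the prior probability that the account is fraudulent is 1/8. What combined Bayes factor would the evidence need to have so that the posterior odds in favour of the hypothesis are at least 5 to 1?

35

Prior odds = 0.125/0.875 = 1/7.
Target odds = 5.
Required Bayes factor = 5 ÷ (1/7) = 35.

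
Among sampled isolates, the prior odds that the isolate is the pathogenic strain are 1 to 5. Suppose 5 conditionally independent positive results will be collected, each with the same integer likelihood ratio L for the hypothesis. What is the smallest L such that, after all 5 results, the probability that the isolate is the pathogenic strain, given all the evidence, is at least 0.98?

Prior odds = 0.2.
Target odds = 0.98/0.02 = 49.
Need L⁵ ≥ 49 ÷ 0.2 = 245.
3⁵ = 243 < 245 ≤ 1024 = 4⁵, so L = 4.

4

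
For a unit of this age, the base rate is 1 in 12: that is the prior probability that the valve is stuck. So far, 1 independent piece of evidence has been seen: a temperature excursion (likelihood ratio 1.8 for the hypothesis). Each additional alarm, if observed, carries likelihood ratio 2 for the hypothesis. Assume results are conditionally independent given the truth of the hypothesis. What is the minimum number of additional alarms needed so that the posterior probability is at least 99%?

10

Prior odds = (1/12)/(11/12) = 1/11.
Bayes factor of the evidence already in hand = 1.8.
Odds after that evidence = (1/11) × 1.8 = 9/55.
Target odds = 0.99/0.01 = 99.
Need 2ⁿ ≥ 99 ÷ (9/55) = 605.
2⁹ = 512 falls short of 605 but 2¹⁰ = 1024 reaches it, so n = 10.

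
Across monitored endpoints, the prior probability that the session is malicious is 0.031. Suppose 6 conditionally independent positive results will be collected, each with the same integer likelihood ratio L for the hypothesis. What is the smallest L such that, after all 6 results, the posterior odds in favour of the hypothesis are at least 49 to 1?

Prior odds = 0.031/0.969 = 31/969.
Target odds = 49.
Need L⁶ ≥ 49 ÷ (31/969) = 47481/31.
3⁶ = 729 < 47481/31 ≤ 4096 = 4⁶, so L = 4.

4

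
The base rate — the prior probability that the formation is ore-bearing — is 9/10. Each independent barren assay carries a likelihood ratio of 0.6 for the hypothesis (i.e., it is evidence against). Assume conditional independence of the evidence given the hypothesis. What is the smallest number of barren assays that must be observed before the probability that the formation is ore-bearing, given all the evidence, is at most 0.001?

Prior odds = 0.9/0.1 = 9.
Likelihood ratio per barren assay = 0.6.
Target odds: 0.001 ÷ 0.999 = 1/999.
Need 9 × 0.6ⁿ ≤ 1/999, i.e. 0.6ⁿ ≤ 1/8991.
0.6¹⁷ ≈0.000169267 is still above 1/8991 but 0.6¹⁸ ≈0.00010156 is at or below it, so n = 18.

18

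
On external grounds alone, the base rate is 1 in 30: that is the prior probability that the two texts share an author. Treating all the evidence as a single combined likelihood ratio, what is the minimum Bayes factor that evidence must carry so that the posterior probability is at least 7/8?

203

Prior odds = (1/30)/(29/30) = 1/29.
Target odds = 0.875/0.125 = 7.
Required Bayes factor = 7 ÷ (1/29) = 203.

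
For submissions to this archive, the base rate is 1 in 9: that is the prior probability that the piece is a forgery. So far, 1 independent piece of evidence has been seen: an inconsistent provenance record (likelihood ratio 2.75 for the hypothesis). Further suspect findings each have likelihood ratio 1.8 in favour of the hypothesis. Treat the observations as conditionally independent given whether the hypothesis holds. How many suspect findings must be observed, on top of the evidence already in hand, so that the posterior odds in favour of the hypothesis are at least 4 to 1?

Prior odds = (1/9)/(8/9) = 0.125.
Bayes factor of the evidence already in hand = 2.75.
Odds after that evidence = 0.125 × 2.75 = 0.34375.
Target odds = 4.
Need 1.8ⁿ ≥ 4 ÷ 0.34375 = 128/11.
1.8⁴ = 10.4976 falls short of 128/11 but 1.8⁵ = 18.89568 reaches it, so n = 5.

5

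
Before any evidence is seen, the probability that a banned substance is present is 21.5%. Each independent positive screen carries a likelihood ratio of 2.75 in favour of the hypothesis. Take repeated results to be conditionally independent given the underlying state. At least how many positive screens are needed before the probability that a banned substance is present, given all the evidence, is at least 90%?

Prior odds: 0.215 ÷ 0.785 = 43/157.
Likelihood ratio per positive screen = 2.75.
Target odds: 0.9 ÷ 0.1 = 9.
Need (43/157) × 2.75ⁿ ≥ 9, i.e. 2.75ⁿ ≥ 1413/43.
2.75³ = 20.796875 falls short of 1413/43 but 2.75⁴ = 57.19140625 reaches it, so n = 4.

4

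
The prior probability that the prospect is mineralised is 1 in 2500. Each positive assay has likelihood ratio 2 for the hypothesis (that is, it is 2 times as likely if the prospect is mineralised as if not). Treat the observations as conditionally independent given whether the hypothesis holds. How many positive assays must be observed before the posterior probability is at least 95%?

Prior odds: 0.0004 ÷ 0.9996 = 1/2499.
Likelihood ratio per positive assay = 2.
Target posterior odds = 0.95/0.05 = 19.
Need (1/2499) × 2ⁿ ≥ 19, i.e. 2ⁿ ≥ 47481.
2¹⁵ = 32768 falls short of 47481 but 2¹⁶ = 65536 reaches it, so n = 16.

16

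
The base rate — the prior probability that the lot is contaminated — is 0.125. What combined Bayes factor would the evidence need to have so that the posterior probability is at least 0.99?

693

Prior odds = 0.125/0.875 = 1/7.
Target odds = 0.99/0.01 = 99.
Required Bayes factor = 99 ÷ (1/7) = 693.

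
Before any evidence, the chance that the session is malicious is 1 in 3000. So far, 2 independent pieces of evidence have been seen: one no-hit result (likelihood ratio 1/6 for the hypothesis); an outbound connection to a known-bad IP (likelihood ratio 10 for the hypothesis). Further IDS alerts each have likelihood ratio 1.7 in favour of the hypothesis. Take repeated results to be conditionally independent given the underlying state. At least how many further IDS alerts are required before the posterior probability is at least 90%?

Prior odds = (1/3000)/(2999/3000) = 1/2999.
Combined Bayes factor of the evidence already in hand = (1/6) × 10 = 5/3.
Odds after that evidence = (1/2999) × 5/3 = 5/8997.
Target odds = 0.9/0.1 = 9.
Need 1.7ⁿ ≥ 9 ÷ (5/8997) = 16194.6.
1.7¹⁸ ≈14063.1 falls short of 16194.6 but 1.7¹⁹ ≈23907.2 reaches it, so n = 19.

19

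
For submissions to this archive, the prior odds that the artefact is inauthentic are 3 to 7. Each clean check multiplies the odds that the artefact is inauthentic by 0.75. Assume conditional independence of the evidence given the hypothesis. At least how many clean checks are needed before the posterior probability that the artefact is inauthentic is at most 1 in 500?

19

Prior odds = 3/7.
Likelihood ratio per clean check = 0.75.
Target odds: 0.002 ÷ 0.998 = 1/499.
Need (3/7) × 0.75ⁿ ≤ 1/499, i.e. 0.75ⁿ ≤ 7/1497.
0.75¹⁸ ≈0.00563771 is still above 7/1497 but 0.75¹⁹ ≈0.00422828 is at or below it, so n = 19.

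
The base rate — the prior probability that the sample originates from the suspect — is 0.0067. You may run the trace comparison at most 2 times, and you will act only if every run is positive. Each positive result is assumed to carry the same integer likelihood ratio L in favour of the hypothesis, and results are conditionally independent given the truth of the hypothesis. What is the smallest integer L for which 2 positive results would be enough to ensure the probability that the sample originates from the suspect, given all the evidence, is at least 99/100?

Prior odds = 0.0067/0.9933 = 67/9933.
Target odds = 0.99/0.01 = 99.
Need L² ≥ 99 ÷ (67/9933) = 983367/67.
121² = 14641 < 983367/67 ≤ 14884 = 122², so L = 122.

122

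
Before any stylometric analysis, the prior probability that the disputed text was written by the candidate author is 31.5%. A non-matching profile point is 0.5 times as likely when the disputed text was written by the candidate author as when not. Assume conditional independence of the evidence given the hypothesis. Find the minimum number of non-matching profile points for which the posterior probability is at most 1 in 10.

Prior odds: 0.315 ÷ 0.685 = 63/137.
Likelihood ratio per non-matching profile point = 0.5.
Target odds: 0.1 ÷ 0.9 = 1/9.
Require 0.5ⁿ ≤ 1/9 ÷ (63/137) = 137/567.
0.5² = 0.25 is still above 137/567 but 0.5³ = 0.125 is at or below it, so n = 3.

3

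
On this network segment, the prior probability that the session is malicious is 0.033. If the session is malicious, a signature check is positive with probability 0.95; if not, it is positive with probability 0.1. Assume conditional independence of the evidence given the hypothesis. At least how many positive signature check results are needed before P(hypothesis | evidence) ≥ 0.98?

4

Prior odds = 0.033/0.967 = 33/967.
Likelihood ratio of a positive = 0.95/0.1 = 9.5.
Target odds: 0.98 ÷ 0.02 = 49.
Need (33/967) × 9.5ⁿ ≥ 49, i.e. 9.5ⁿ ≥ 47383/33.
9.5³ = 857.375 falls short of 47383/33 but 9.5⁴ = 8145.0625 reaches it, so n = 4.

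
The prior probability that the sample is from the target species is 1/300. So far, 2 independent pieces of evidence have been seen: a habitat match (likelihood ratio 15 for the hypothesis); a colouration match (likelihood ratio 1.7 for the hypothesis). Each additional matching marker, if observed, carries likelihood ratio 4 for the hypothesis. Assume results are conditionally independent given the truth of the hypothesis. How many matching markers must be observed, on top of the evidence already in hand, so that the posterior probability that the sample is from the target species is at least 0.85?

Prior odds = (1/300)/(299/300) = 1/299.
Combined Bayes factor of the evidence already in hand = 15 × 1.7 = 25.5.
Odds after that evidence = (1/299) × 25.5 = 51/598.
Target odds = 0.85/0.15 = 17/3.
Need 4ⁿ ≥ 17/3 ÷ (51/598) = 598/9.
4³ = 64 falls short of 598/9 but 4⁴ = 256 reaches it, so n = 4.

4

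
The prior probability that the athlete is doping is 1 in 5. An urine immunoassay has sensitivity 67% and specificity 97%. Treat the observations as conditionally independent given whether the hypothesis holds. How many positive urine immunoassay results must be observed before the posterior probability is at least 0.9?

Prior odds = 0.2/0.8 = 0.25.
False-positive rate = 1 − 0.97 = 0.03; likelihood ratio of a positive = 0.67/0.03 = 67/3.
Target odds: 0.9 ÷ 0.1 = 9.
Need 0.25 × (67/3)ⁿ ≥ 9, i.e. (67/3)ⁿ ≥ 36.
(67/3)¹ = 67/3 falls short of 36 but (67/3)² = 4489/9 reaches it, so n = 2.

2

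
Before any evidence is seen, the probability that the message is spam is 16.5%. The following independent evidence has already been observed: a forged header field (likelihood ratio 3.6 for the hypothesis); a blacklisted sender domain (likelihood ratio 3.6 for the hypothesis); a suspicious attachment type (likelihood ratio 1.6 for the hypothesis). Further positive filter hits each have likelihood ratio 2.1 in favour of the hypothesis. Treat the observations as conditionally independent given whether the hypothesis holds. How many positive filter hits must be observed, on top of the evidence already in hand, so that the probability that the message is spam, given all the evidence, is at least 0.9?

2

Prior odds = 0.165/0.835 = 33/167.
Combined Bayes factor of the evidence already in hand = 3.6 × 3.6 × 1.6 = 20.736.
Odds after that evidence = (33/167) × 20.736 = 85536/20875.
Target odds = 0.9/0.1 = 9.
Need 2.1ⁿ ≥ 9 ÷ (85536/20875) = 20875/9504.
2.1¹ = 2.1 falls short of 20875/9504 but 2.1² = 4.41 reaches it, so n = 2.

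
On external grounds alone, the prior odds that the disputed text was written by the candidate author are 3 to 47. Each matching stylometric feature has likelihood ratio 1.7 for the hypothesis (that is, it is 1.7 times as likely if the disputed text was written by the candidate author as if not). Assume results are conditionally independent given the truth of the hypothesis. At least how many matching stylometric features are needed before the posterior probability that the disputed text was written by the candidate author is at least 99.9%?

19

Prior odds = 3/47.
Likelihood ratio per matching stylometric feature = 1.7.
Target posterior odds = 0.999/0.001 = 999.
Require 1.7ⁿ ≥ 999 ÷ (3/47) = 15651.
1.7¹⁸ ≈14063.1 falls short of 15651 but 1.7¹⁹ ≈23907.2 reaches it, so n = 19.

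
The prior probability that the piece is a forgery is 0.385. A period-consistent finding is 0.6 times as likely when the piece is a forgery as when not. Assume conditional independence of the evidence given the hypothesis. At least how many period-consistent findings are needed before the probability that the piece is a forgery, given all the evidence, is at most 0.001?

13

Prior odds = 0.385/0.615 = 77/123.
Likelihood ratio per period-consistent finding = 0.6.
Target posterior odds = 0.001/0.999 = 1/999.
Require 0.6ⁿ ≤ 1/999 ÷ (77/123) = 41/25641.
0.6¹² = 531441/244140625 is still above 41/25641 but 0.6¹³ ≈0.00130607 is at or below it, so n = 13.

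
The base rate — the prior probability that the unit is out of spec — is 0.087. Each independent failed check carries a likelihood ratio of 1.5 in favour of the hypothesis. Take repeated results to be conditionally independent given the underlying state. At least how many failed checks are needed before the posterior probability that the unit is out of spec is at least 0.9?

Prior odds = 0.087/0.913 = 87/913.
Likelihood ratio per failed check = 1.5.
Target posterior odds = 0.9/0.1 = 9.
Require 1.5ⁿ ≥ 9 ÷ (87/913) = 2739/29.
1.5¹¹ = 177147/2048 falls short of 2739/29 but 1.5¹² = 531441/4096 reaches it, so n = 12.

12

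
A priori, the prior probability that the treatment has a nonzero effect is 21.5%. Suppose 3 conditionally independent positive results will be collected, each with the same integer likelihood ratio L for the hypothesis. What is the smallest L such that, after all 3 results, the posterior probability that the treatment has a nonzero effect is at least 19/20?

Prior odds = 0.215/0.785 = 43/157.
Target odds = 0.95/0.05 = 19.
Need L³ ≥ 19 ÷ (43/157) = 2983/43.
4³ = 64 < 2983/43 ≤ 125 = 5³, so L = 5.

5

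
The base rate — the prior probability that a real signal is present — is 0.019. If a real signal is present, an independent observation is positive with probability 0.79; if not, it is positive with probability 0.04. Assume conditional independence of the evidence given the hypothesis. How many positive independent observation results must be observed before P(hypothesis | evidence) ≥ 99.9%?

Prior odds = 0.019/0.981 = 19/981.
Likelihood ratio of a positive = 0.79/0.04 = 19.75.
Target odds: 0.999 ÷ 0.001 = 999.
Require 19.75ⁿ ≥ 999 ÷ (19/981) = 980019/19.
19.75³ = 7703.734375 falls short of 980019/19 but 19.75⁴ = 38950081/256 reaches it, so n = 4.

4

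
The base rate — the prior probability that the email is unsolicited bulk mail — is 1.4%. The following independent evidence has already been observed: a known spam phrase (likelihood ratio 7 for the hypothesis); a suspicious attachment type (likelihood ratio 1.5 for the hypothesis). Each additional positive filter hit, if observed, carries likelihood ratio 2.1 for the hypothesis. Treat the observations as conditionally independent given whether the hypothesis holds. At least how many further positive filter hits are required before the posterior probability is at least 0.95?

7

Prior odds = 0.014/0.986 = 7/493.
Combined Bayes factor of the evidence already in hand = 7 × 1.5 = 10.5.
Odds after that evidence = (7/493) × 10.5 = 147/986.
Target odds = 0.95/0.05 = 19.
Need 2.1ⁿ ≥ 19 ÷ (147/986) = 18734/147.
2.1⁶ = 85766121/1000000 falls short of 18734/147 but 2.1⁷ ≈180.109 reaches it, so n = 7.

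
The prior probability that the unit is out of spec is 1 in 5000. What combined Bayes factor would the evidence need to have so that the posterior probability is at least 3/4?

Prior odds = 0.0002/0.9998 = 1/4999.
Target odds = 0.75/0.25 = 3.
Required Bayes factor = 3 ÷ (1/4999) = 14997.

14997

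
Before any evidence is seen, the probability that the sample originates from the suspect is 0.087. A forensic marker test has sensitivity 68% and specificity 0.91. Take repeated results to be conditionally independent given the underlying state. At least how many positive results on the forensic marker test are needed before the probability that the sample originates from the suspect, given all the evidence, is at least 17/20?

3

Prior odds: 0.087 ÷ 0.913 = 87/913.
False-positive rate = 1 − 0.91 = 0.09; likelihood ratio of a positive = 0.68/0.09 = 68/9.
Target posterior odds = 0.85/0.15 = 17/3.
Need (87/913) × (68/9)ⁿ ≥ 17/3, i.e. (68/9)ⁿ ≥ 15521/261.
(68/9)² = 4624/81 falls short of 15521/261 but (68/9)³ = 314432/729 reaches it, so n = 3.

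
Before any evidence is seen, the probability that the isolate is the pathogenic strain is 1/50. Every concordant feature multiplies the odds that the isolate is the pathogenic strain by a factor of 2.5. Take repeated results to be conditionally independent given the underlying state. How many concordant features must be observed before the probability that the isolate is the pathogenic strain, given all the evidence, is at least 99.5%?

11

Prior odds: 0.02 ÷ 0.98 = 1/49.
Likelihood ratio per concordant feature = 2.5.
Target odds: 0.995 ÷ 0.005 = 199.
Require 2.5ⁿ ≥ 199 ÷ (1/49) = 9751.
2.5¹⁰ = 9765625/1024 falls short of 9751 but 2.5¹¹ = 48828125/2048 reaches it, so n = 11.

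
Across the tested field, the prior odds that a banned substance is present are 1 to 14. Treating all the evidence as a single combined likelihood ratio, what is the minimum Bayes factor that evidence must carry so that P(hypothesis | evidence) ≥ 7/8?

Prior odds = 1/14.
Target odds = 0.875/0.125 = 7.
Required Bayes factor = 7 ÷ (1/14) = 98.

98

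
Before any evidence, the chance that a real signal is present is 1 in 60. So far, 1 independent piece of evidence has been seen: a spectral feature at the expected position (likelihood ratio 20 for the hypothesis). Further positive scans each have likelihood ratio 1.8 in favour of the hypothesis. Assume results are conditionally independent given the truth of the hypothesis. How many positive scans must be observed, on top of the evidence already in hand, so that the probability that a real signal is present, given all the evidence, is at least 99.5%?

11

Prior odds = (1/60)/(59/60) = 1/59.
Bayes factor of the evidence already in hand = 20.
Odds after that evidence = (1/59) × 20 = 20/59.
Target odds = 0.995/0.005 = 199.
Need 1.8ⁿ ≥ 199 ÷ (20/59) = 587.05.
1.8¹⁰ ≈357.047 falls short of 587.05 but 1.8¹¹ ≈642.684 reaches it, so n = 11.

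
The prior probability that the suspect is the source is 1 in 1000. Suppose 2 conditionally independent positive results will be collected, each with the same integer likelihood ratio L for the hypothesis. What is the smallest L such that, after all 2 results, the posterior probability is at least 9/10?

95

Prior odds = 0.001/0.999 = 1/999.
Target odds = 0.9/0.1 = 9.
Need L² ≥ 9 ÷ (1/999) = 8991.
94² = 8836 < 8991 ≤ 9025 = 95², so L = 95.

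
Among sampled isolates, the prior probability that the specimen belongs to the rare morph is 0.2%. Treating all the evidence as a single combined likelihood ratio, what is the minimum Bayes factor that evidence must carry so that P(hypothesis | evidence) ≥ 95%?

Prior odds = 0.002/0.998 = 1/499.
Target odds = 0.95/0.05 = 19.
Required Bayes factor = 19 ÷ (1/499) = 9481.

9481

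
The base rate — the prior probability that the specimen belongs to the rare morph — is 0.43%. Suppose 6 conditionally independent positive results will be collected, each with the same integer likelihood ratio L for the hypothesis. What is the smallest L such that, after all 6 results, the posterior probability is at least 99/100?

6

Prior odds = 0.0043/0.9957 = 43/9957.
Target odds = 0.99/0.01 = 99.
Need L⁶ ≥ 99 ÷ (43/9957) = 985743/43.
5⁶ = 15625 < 985743/43 ≤ 46656 = 6⁶, so L = 6.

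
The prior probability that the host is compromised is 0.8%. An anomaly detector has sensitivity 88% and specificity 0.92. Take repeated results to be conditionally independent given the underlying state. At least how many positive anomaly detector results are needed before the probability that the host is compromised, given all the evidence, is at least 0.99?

Prior odds = 0.008/0.992 = 1/124.
False-positive rate = 1 − 0.92 = 0.08; likelihood ratio of a positive = 0.88/0.08 = 11.
Target posterior odds = 0.99/0.01 = 99.
Need (1/124) × 11ⁿ ≥ 99, i.e. 11ⁿ ≥ 12276.
11³ = 1331 falls short of 12276 but 11⁴ = 14641 reaches it, so n = 4.

4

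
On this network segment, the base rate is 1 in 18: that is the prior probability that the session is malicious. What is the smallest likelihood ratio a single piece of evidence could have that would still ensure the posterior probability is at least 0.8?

Prior odds = (1/18)/(17/18) = 1/17.
Target odds = 0.8/0.2 = 4.
Required Bayes factor = 4 ÷ (1/17) = 68.

68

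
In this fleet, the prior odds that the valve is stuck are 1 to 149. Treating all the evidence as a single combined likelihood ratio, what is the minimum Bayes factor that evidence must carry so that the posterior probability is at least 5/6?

745

Prior odds = 1/149.
Target odds = (5/6)/(1/6) = 5.
Required Bayes factor = 5 ÷ (1/149) = 745.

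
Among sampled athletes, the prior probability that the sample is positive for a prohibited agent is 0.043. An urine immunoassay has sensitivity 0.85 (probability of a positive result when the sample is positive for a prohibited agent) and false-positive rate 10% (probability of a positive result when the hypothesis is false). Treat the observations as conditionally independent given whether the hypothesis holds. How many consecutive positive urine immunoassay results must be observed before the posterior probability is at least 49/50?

Prior odds: 0.043 ÷ 0.957 = 43/957.
Likelihood ratio of a positive result = 0.85/0.1 = 8.5.
Target posterior odds = 0.98/0.02 = 49.
Need (43/957) × 8.5ⁿ ≥ 49, i.e. 8.5ⁿ ≥ 46893/43.
8.5³ = 614.125 falls short of 46893/43 but 8.5⁴ = 5220.0625 reaches it, so n = 4.

4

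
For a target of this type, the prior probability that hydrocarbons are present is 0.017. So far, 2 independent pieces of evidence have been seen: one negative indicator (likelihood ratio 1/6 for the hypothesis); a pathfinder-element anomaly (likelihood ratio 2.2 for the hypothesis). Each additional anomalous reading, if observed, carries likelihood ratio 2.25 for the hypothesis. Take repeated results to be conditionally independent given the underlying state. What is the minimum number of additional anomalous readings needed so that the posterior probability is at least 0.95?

Prior odds = 0.017/0.983 = 17/983.
Combined Bayes factor of the evidence already in hand = (1/6) × 2.2 = 11/30.
Odds after that evidence = (17/983) × 11/30 = 187/29490.
Target odds = 0.95/0.05 = 19.
Need 2.25ⁿ ≥ 19 ÷ (187/29490) = 560310/187.
2.25⁹ = 387420489/262144 falls short of 560310/187 but 2.25¹⁰ ≈3325.26 reaches it, so n = 10.

10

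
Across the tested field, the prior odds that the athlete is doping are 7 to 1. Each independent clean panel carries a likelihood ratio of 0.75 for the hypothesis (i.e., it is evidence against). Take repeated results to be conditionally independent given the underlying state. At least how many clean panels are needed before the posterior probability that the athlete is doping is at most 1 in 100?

23

Prior odds = 7.
Likelihood ratio per clean panel = 0.75.
Target posterior odds = 0.01/0.99 = 1/99.
Need 7 × 0.75ⁿ ≤ 1/99, i.e. 0.75ⁿ ≤ 1/693.
0.75²² ≈0.00178381 is still above 1/693 but 0.75²³ ≈0.00133786 is at or below it, so n = 23.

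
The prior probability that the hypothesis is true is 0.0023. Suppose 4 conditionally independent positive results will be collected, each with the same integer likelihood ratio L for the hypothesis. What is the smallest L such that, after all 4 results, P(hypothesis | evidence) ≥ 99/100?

Prior odds = 0.0023/0.9977 = 23/9977.
Target odds = 0.99/0.01 = 99.
Need L⁴ ≥ 99 ÷ (23/9977) = 987723/23.
14⁴ = 38416 < 987723/23 ≤ 50625 = 15⁴, so L = 15.

15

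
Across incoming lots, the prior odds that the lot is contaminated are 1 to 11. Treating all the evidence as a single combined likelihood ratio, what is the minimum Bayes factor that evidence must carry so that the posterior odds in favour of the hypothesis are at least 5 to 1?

Prior odds = 1/11.
Target odds = 5.
Required Bayes factor = 5 ÷ (1/11) = 55.

55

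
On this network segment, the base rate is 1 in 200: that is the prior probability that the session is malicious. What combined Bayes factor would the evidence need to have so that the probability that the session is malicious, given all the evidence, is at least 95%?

3781

Prior odds = 0.005/0.995 = 1/199.
Target odds = 0.95/0.05 = 19.
Required Bayes factor = 19 ÷ (1/199) = 3781.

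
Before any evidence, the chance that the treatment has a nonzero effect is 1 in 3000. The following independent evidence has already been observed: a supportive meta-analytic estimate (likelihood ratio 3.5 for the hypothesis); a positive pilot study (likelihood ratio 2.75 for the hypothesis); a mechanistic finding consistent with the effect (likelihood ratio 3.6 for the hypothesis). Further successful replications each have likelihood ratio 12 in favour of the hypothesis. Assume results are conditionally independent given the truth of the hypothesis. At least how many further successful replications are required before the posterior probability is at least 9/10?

3

Prior odds = (1/3000)/(2999/3000) = 1/2999.
Combined Bayes factor of the evidence already in hand = 3.5 × 2.75 × 3.6 = 34.65.
Odds after that evidence = (1/2999) × 34.65 = 693/59980.
Target odds = 0.9/0.1 = 9.
Need 12ⁿ ≥ 9 ÷ (693/59980) = 59980/77.
12² = 144 falls short of 59980/77 but 12³ = 1728 reaches it, so n = 3.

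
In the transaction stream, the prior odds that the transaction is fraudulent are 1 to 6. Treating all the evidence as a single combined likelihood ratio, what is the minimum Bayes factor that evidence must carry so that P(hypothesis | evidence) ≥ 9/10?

Prior odds = 1/6.
Target odds = 0.9/0.1 = 9.
Required Bayes factor = 9 ÷ (1/6) = 54.

54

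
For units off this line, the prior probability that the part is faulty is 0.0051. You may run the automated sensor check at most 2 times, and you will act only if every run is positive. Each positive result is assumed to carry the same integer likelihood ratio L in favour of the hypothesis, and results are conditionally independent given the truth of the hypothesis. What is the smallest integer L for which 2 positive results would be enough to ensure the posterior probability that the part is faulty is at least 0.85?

34

Prior odds = 0.0051/0.9949 = 51/9949.
Target odds = 0.85/0.15 = 17/3.
Need L² ≥ 17/3 ÷ (51/9949) = 9949/9.
33² = 1089 < 9949/9 ≤ 1156 = 34², so L = 34.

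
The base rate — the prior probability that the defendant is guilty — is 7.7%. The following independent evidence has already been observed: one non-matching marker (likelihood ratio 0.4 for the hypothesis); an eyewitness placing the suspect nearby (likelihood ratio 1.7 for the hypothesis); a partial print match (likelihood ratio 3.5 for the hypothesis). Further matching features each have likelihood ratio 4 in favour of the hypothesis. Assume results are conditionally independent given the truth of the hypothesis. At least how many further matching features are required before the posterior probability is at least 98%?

4

Prior odds = 0.077/0.923 = 77/923.
Combined Bayes factor of the evidence already in hand = 0.4 × 1.7 × 3.5 = 2.38.
Odds after that evidence = (77/923) × 2.38 = 9163/46150.
Target odds = 0.98/0.02 = 49.
Need 4ⁿ ≥ 49 ÷ (9163/46150) = 46150/187.
4³ = 64 falls short of 46150/187 but 4⁴ = 256 reaches it, so n = 4.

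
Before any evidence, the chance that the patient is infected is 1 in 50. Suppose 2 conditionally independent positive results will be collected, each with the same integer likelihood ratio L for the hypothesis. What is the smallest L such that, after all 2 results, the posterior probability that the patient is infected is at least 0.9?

21

Prior odds = 0.02/0.98 = 1/49.
Target odds = 0.9/0.1 = 9.
Need L² ≥ 9 ÷ (1/49) = 441.
20² = 400 < 441 ≤ 441 = 21², so L = 21.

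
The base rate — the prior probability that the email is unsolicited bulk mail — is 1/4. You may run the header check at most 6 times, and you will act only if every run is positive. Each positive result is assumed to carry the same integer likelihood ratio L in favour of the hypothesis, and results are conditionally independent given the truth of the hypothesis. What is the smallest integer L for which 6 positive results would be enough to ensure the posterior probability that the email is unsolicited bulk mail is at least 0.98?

Prior odds = 0.25/0.75 = 1/3.
Target odds = 0.98/0.02 = 49.
Need L⁶ ≥ 49 ÷ (1/3) = 147.
2⁶ = 64 < 147 ≤ 729 = 3⁶, so L = 3.

3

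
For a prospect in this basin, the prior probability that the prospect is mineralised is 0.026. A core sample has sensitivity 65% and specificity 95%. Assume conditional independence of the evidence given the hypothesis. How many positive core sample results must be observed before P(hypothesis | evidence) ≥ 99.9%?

Prior odds = 0.026/0.974 = 13/487.
False-positive rate = 1 − 0.95 = 0.05; likelihood ratio of a positive = 0.65/0.05 = 13.
Target posterior odds = 0.999/0.001 = 999.
Need (13/487) × 13ⁿ ≥ 999, i.e. 13ⁿ ≥ 486513/13.
13⁴ = 28561 falls short of 486513/13 but 13⁵ = 371293 reaches it, so n = 5.

5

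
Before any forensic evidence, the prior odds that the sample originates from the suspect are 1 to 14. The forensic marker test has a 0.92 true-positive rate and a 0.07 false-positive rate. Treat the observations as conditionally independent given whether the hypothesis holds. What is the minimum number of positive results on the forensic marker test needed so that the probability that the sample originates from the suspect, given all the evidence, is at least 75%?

2

Prior odds = 1/14.
Likelihood ratio of a positive result = 0.92/0.07 = 92/7.
Target odds: 0.75 ÷ 0.25 = 3.
Require (92/7)ⁿ ≥ 3 ÷ (1/14) = 42.
(92/7)¹ = 92/7 falls short of 42 but (92/7)² = 8464/49 reaches it, so n = 2.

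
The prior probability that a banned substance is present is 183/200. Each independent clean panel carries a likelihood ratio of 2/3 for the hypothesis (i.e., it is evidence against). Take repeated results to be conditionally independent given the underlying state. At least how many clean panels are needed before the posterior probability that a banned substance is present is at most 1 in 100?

18

Prior odds = 0.915/0.085 = 183/17.
Likelihood ratio per clean panel = 2/3.
Target posterior odds = 0.01/0.99 = 1/99.
Require (2/3)ⁿ ≤ 1/99 ÷ (183/17) = 17/18117.
(2/3)¹⁷ = 131072/129140163 is still above 17/18117 but (2/3)¹⁸ = 262144/387420489 is at or below it, so n = 18.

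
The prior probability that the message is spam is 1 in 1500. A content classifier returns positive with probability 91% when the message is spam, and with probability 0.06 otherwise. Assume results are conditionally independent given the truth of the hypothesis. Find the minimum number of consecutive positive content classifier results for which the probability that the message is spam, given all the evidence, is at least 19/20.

4

Prior odds: (1/1500) ÷ (1499/1500) = 1/1499.
Likelihood ratio of a positive result = 0.91/0.06 = 91/6.
Target posterior odds = 0.95/0.05 = 19.
Need (1/1499) × (91/6)ⁿ ≥ 19, i.e. (91/6)ⁿ ≥ 28481.
(91/6)³ = 753571/216 falls short of 28481 but (91/6)⁴ = 68574961/1296 reaches it, so n = 4.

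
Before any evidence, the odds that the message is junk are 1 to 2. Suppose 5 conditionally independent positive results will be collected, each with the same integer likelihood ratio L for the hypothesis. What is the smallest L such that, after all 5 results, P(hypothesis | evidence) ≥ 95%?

Prior odds = 0.5.
Target odds = 0.95/0.05 = 19.
Need L⁵ ≥ 19 ÷ 0.5 = 38.
2⁵ = 32 < 38 ≤ 243 = 3⁵, so L = 3.

3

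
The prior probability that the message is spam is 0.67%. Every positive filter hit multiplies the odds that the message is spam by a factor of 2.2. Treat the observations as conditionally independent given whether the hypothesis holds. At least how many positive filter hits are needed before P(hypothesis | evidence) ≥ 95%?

11

Prior odds: 0.0067 ÷ 0.9933 = 67/9933.
Likelihood ratio per positive filter hit = 2.2.
Target odds: 0.95 ÷ 0.05 = 19.
Require 2.2ⁿ ≥ 19 ÷ (67/9933) = 188727/67.
2.2¹⁰ ≈2655.99 falls short of 188727/67 but 2.2¹¹ ≈5843.18 reaches it, so n = 11.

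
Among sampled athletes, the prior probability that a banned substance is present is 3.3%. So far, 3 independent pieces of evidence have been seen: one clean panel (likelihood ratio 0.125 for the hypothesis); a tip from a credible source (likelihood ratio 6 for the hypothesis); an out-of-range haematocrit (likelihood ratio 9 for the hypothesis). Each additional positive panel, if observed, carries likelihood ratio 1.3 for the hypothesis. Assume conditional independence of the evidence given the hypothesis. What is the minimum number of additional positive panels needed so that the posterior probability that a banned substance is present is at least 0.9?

Prior odds = 0.033/0.967 = 33/967.
Combined Bayes factor of the evidence already in hand = 0.125 × 6 × 9 = 6.75.
Odds after that evidence = (33/967) × 6.75 = 891/3868.
Target odds = 0.9/0.1 = 9.
Need 1.3ⁿ ≥ 9 ÷ (891/3868) = 3868/99.
1.3¹³ ≈30.2875 falls short of 3868/99 but 1.3¹⁴ ≈39.3738 reaches it, so n = 14.

14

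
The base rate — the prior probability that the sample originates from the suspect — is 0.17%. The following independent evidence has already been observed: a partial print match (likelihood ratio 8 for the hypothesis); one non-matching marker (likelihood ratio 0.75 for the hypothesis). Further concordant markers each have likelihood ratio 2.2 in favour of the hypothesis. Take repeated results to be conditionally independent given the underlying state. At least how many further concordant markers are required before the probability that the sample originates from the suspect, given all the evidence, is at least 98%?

Prior odds = 0.0017/0.9983 = 17/9983.
Combined Bayes factor of the evidence already in hand = 8 × 0.75 = 6.
Odds after that evidence = (17/9983) × 6 = 102/9983.
Target odds = 0.98/0.02 = 49.
Need 2.2ⁿ ≥ 49 ÷ (102/9983) = 489167/102.
2.2¹⁰ ≈2655.99 falls short of 489167/102 but 2.2¹¹ ≈5843.18 reaches it, so n = 11.

11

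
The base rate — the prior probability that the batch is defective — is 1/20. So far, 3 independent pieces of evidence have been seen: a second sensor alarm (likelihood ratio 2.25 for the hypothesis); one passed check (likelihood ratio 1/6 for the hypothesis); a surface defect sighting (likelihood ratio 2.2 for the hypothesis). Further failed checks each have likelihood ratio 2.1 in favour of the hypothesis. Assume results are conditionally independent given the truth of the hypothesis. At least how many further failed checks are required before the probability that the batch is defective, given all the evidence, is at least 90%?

8

Prior odds = 0.05/0.95 = 1/19.
Combined Bayes factor of the evidence already in hand = 2.25 × (1/6) × 2.2 = 0.825.
Odds after that evidence = (1/19) × 0.825 = 33/760.
Target odds = 0.9/0.1 = 9.
Need 2.1ⁿ ≥ 9 ÷ (33/760) = 2280/11.
2.1⁷ ≈180.109 falls short of 2280/11 but 2.1⁸ ≈378.229 reaches it, so n = 8.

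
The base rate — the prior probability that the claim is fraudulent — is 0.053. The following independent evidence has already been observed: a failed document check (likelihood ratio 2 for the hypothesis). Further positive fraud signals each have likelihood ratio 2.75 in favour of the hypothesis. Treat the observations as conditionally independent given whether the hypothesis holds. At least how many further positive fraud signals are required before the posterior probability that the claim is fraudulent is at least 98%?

Prior odds = 0.053/0.947 = 53/947.
Bayes factor of the evidence already in hand = 2.
Odds after that evidence = (53/947) × 2 = 106/947.
Target odds = 0.98/0.02 = 49.
Need 2.75ⁿ ≥ 49 ÷ (106/947) = 46403/106.
2.75⁶ = 1771561/4096 falls short of 46403/106 but 2.75⁷ = 19487171/16384 reaches it, so n = 7.

7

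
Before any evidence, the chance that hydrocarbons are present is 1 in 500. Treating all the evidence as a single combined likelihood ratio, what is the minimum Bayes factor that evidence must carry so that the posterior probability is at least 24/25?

11976

Prior odds = 0.002/0.998 = 1/499.
Target odds = 0.96/0.04 = 24.
Required Bayes factor = 24 ÷ (1/499) = 11976.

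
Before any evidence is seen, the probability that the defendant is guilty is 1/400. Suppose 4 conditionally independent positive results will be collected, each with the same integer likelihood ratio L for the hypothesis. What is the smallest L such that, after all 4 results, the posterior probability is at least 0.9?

8

Prior odds = 0.0025/0.9975 = 1/399.
Target odds = 0.9/0.1 = 9.
Need L⁴ ≥ 9 ÷ (1/399) = 3591.
7⁴ = 2401 < 3591 ≤ 4096 = 8⁴, so L = 8.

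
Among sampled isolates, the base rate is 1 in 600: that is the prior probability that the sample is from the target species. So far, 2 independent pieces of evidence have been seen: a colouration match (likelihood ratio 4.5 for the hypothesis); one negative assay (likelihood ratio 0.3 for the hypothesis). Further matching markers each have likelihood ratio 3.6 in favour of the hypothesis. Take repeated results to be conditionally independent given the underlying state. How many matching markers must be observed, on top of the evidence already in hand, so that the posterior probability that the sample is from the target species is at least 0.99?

9

Prior odds = (1/600)/(599/600) = 1/599.
Combined Bayes factor of the evidence already in hand = 4.5 × 0.3 = 1.35.
Odds after that evidence = (1/599) × 1.35 = 27/11980.
Target odds = 0.99/0.01 = 99.
Need 3.6ⁿ ≥ 99 ÷ (27/11980) = 131780/3.
3.6⁸ ≈28211.1 falls short of 131780/3 but 3.6⁹ ≈101560 reaches it, so n = 9.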